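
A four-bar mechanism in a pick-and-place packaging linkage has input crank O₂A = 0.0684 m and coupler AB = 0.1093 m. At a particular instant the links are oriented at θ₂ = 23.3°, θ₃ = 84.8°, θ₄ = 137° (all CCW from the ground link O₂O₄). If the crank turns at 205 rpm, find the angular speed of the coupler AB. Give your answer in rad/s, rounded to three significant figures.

ω₂ = 21.47 rad/s (from 205 rpm).
Differentiating the loop-closure r₂e^{iθ₂}+r₃e^{iθ₃}=r₁+r₄e^{iθ₄} gives r₂ω₂e^{iθ₂}+r₃ω₃e^{iθ₃}=r₄ω₄e^{iθ₄}.
Eliminating the other unknown: ω₃ = r₂ω₂ sin(θ₄−θ₂) / [r₃ sin(θ₃−θ₄)].
Numerator sine = +0.91566; denominator sine = -0.79016.
Result = 0.0684·21.47·(+0.91566) / (0.1093·(-0.79016)) = -15.568 rad/s; magnitude 15.568 rad/s.

15.6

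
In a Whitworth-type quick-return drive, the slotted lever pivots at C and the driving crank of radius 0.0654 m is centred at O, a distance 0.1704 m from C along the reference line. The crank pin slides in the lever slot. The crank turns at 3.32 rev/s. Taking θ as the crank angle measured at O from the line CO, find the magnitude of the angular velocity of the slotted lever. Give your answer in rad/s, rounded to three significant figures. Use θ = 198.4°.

10.8

ω = 20.86 rad/s (from 3.32 rev/s).
Crank pin A relative to C: A = (d + r cosθ, r sinθ); lever angle φ = atan2(r sinθ, d + r cosθ).
Differentiating tanφ: φ̇ = rω(d cosθ + r)/(d² + r² + 2dr cosθ).
d² + r² + 2dr cosθ = |CA|² = 0.0121645 m²;  d cosθ + r = -0.096288 m.
|ω_lever| = |0.0654·20.86·-0.096288| / 0.0121645 = 10.799 rad/s.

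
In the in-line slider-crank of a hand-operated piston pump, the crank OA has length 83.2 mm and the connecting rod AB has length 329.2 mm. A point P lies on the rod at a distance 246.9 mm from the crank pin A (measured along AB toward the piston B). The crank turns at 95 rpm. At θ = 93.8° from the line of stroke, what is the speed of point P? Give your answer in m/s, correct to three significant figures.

ω = 9.948 rad/s.  Crank-pin speed |V_A| = rω = 0.8277 m/s, perpendicular to OA.
Rod angle: sinφ = −(r/L) sinθ ⇒ φ = -14.606°; ω_rod = −rω cosθ/√(L²−r²sin²θ) = +0.1722 rad/s.
V_P = V_A + ω_rod × AP, with AP = 0.2469 m along the rod.
Components: V_Px = −rω sinθ − a·ω_rod·sinφ = -0.81516 m/s;  V_Py = rω cosθ + a·ω_rod·cosφ = -0.013714 m/s.
|V_P| = √(V_Px² + V_Py²) = 0.81528 m/s.

0.815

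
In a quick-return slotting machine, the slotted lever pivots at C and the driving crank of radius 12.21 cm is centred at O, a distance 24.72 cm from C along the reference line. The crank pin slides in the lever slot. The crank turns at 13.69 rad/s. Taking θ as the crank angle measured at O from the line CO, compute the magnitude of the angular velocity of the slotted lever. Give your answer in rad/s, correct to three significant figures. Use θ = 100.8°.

1.96

ω = 13.69 rad/s
Crank pin A relative to C: A = (d + r cosθ, r sinθ); lever angle φ = atan2(r sinθ, d + r cosθ).
Differentiating tanφ: φ̇ = rω(d cosθ + r)/(d² + r² + 2dr cosθ).
d² + r² + 2dr cosθ = |CA|² = 0.0647047 m²;  d cosθ + r = +0.075779 m.
|ω_lever| = |0.1221·13.69·+0.075779| / 0.0647047 = 1.9576 rad/s.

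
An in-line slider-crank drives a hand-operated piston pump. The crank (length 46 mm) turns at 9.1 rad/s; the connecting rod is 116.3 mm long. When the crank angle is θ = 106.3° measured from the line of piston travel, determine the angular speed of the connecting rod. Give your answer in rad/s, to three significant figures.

1.09

ω = 9.1 rad/s
The rod makes angle φ with the slider axis where L sinφ = r sinθ; differentiating, L cosφ·φ̇ = r ω cosθ.
L cosφ = √(L² − r² sin²θ) = 0.10759 m.
|ω_rod| = r ω |cosθ| / √(L² − r² sin²θ) = 0.046·9.1·0.28067/0.10759 = 1.092 rad/s.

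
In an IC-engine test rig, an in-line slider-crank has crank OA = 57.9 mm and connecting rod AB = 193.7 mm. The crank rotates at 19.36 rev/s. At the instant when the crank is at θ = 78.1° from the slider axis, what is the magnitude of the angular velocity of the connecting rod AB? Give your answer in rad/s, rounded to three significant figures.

ω = 121.6 rad/s (converted from 19.36 rev/s).
The rod makes angle φ with the slider axis where L sinφ = r sinθ; differentiating, L cosφ·φ̇ = r ω cosθ.
L cosφ = √(L² − r² sin²θ) = 0.18523 m.
|ω_rod| = r ω |cosθ| / √(L² − r² sin²θ) = 0.0579·121.6·0.20620/0.18523 = 7.8406 rad/s.

7.84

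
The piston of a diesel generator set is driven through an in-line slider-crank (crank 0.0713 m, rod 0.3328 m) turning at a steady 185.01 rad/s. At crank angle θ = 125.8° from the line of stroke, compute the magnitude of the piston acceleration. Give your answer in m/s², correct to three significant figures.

1590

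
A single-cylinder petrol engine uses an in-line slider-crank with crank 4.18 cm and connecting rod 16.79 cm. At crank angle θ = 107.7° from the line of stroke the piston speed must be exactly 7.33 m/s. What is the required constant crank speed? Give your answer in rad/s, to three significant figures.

For an in-line slider-crank, |v_piston| = rω|sinθ|·[1 + r cosθ/√(L² − r² sin²θ)].
With r = 0.0418 m, L = 0.1679 m, θ = 107.7°: the bracketed kinematic factor |dx/dθ| = 0.036719 m.
ω = v/|dx/dθ| = 7.33/0.036719 = 199.63 rad/s.

200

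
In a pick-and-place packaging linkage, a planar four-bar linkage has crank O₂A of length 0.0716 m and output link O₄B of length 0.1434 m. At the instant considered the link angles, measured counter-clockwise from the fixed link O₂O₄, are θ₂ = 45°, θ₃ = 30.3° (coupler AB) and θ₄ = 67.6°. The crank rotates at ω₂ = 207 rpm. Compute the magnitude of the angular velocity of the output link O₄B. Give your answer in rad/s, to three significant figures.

ω₂ = 21.68 rad/s (from 207 rpm).
Differentiating the loop-closure r₂e^{iθ₂}+r₃e^{iθ₃}=r₁+r₄e^{iθ₄} gives r₂ω₂e^{iθ₂}+r₃ω₃e^{iθ₃}=r₄ω₄e^{iθ₄}.
Eliminating the other unknown: ω₄ = r₂ω₂ sin(θ₂−θ₃) / [r₄ sin(θ₄−θ₃)].
Numerator sine = +0.25376; denominator sine = +0.60599.
Result = 0.0716·21.68·(+0.25376) / (0.1434·(+0.60599)) = +4.5323 rad/s; magnitude 4.5323 rad/s.

4.53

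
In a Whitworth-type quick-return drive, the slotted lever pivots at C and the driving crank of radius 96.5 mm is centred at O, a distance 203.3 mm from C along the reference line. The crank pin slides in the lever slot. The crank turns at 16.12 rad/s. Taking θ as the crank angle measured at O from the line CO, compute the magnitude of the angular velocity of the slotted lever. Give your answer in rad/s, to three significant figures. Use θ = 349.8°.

ω = 16.12 rad/s
Crank pin A relative to C: A = (d + r cosθ, r sinθ); lever angle φ = atan2(r sinθ, d + r cosθ).
Differentiating tanφ: φ̇ = rω(d cosθ + r)/(d² + r² + 2dr cosθ).
d² + r² + 2dr cosθ = |CA|² = 0.0892599 m²;  d cosθ + r = +0.29659 m.
|ω_lever| = |0.0965·16.12·+0.29659| / 0.0892599 = 5.1688 rad/s.

5.17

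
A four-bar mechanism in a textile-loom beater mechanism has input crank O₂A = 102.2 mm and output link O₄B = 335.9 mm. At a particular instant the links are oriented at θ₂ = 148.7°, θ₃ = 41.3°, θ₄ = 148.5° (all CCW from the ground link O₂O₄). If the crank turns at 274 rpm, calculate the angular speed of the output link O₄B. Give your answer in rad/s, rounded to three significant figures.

ω₂ = 28.69 rad/s (from 274 rpm).
Differentiating the loop-closure r₂e^{iθ₂}+r₃e^{iθ₃}=r₁+r₄e^{iθ₄} gives r₂ω₂e^{iθ₂}+r₃ω₃e^{iθ₃}=r₄ω₄e^{iθ₄}.
Eliminating the other unknown: ω₄ = r₂ω₂ sin(θ₂−θ₃) / [r₄ sin(θ₄−θ₃)].
Numerator sine = +0.95424; denominator sine = +0.95528.
Result = 0.1022·28.69·(+0.95424) / (0.3359·(+0.95528)) = +8.7206 rad/s; magnitude 8.7206 rad/s.

8.72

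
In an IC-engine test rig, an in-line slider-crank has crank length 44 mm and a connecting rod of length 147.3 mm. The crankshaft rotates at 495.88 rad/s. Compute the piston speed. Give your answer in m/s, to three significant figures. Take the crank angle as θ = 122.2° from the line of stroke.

15.4

ω = 495.9 rad/s
For an in-line slider-crank, x = r cosθ + √(L² − r² sin²θ), so v = −rω sinθ·[1 + r cosθ/√(L² − r² sin²θ)].
With r = 0.044 m, L = 0.1473 m, θ = 122.2°: √(L² − r² sin²θ) = 0.14252 m.
v = −0.044·495.9·0.84619·[1 + 0.044·-0.53288/0.14252] = -15.425 m/s.
|v| = 15.425 m/s.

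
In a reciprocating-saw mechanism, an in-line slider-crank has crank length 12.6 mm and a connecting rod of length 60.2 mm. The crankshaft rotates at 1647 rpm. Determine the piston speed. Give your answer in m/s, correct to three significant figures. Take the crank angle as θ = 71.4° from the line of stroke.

ω = 2π·1647/60 = 172.5 rad/s
For an in-line slider-crank, x = r cosθ + √(L² − r² sin²θ), so v = −rω sinθ·[1 + r cosθ/√(L² − r² sin²θ)].
With r = 0.0126 m, L = 0.0602 m, θ = 71.4°: √(L² − r² sin²θ) = 0.059004 m.
v = −0.0126·172.5·0.94777·[1 + 0.0126·0.31896/0.059004] = -2.1999 m/s.
|v| = 2.1999 m/s.

2.20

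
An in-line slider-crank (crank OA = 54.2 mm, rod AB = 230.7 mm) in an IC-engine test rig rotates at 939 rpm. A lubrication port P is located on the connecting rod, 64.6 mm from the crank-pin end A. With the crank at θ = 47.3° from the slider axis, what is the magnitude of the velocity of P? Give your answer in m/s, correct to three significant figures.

4.85

ω = 98.33 rad/s.  Crank-pin speed |V_A| = rω = 5.3296 m/s, perpendicular to OA.
Rod angle: sinφ = −(r/L) sinθ ⇒ φ = -9.942°; ω_rod = −rω cosθ/√(L²−r²sin²θ) = -15.906 rad/s.
V_P = V_A + ω_rod × AP, with AP = 0.0646 m along the rod.
Components: V_Px = −rω sinθ − a·ω_rod·sinφ = -4.0942 m/s;  V_Py = rω cosθ + a·ω_rod·cosφ = +2.6022 m/s.
|V_P| = √(V_Px² + V_Py²) = 4.8512 m/s.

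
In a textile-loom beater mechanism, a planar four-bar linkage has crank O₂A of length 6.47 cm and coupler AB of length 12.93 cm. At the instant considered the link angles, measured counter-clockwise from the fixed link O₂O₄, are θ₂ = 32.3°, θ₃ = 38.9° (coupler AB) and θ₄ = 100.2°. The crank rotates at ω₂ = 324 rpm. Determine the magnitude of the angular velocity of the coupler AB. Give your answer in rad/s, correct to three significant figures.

ω₂ = 33.93 rad/s (from 324 rpm).
Differentiating the loop-closure r₂e^{iθ₂}+r₃e^{iθ₃}=r₁+r₄e^{iθ₄} gives r₂ω₂e^{iθ₂}+r₃ω₃e^{iθ₃}=r₄ω₄e^{iθ₄}.
Eliminating the other unknown: ω₃ = r₂ω₂ sin(θ₄−θ₂) / [r₃ sin(θ₃−θ₄)].
Numerator sine = +0.92653; denominator sine = -0.87715.
Result = 0.0647·33.93·(+0.92653) / (0.1293·(-0.87715)) = -17.934 rad/s; magnitude 17.934 rad/s.

17.9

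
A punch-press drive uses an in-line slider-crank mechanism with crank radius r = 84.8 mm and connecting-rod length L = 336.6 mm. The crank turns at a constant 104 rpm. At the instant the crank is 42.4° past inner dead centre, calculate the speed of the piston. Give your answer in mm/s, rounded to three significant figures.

740

ω = 2π·104/60 = 10.89 rad/s
For an in-line slider-crank, x = r cosθ + √(L² − r² sin²θ), so v = −rω sinθ·[1 + r cosθ/√(L² − r² sin²θ)].
With r = 0.0848 m, L = 0.3366 m, θ = 42.4°: √(L² − r² sin²θ) = 0.33171 m.
v = −0.0848·10.89·0.67430·[1 + 0.0848·0.73846/0.33171] = -0.74031 m/s.
|v| = 0.74031 m/s = 740.31 mm/s.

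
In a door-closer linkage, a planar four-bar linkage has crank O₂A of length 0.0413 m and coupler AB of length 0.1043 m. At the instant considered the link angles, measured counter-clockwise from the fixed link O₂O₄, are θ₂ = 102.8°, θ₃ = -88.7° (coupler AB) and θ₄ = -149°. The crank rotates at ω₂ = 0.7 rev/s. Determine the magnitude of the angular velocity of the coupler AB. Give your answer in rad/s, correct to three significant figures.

1.90

ω₂ = 4.398 rad/s (from 0.7 rev/s).
Differentiating the loop-closure r₂e^{iθ₂}+r₃e^{iθ₃}=r₁+r₄e^{iθ₄} gives r₂ω₂e^{iθ₂}+r₃ω₃e^{iθ₃}=r₄ω₄e^{iθ₄}.
Eliminating the other unknown: ω₃ = r₂ω₂ sin(θ₄−θ₂) / [r₃ sin(θ₃−θ₄)].
Numerator sine = +0.94997; denominator sine = +0.86863.
Result = 0.0413·4.398·(+0.94997) / (0.1043·(+0.86863)) = +1.9047 rad/s; magnitude 1.9047 rad/s.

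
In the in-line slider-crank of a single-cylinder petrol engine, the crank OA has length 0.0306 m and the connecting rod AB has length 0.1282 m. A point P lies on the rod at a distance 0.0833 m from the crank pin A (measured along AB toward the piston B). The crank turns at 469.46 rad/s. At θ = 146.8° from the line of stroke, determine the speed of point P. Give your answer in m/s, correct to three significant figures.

ω = 469.5 rad/s.  Crank-pin speed |V_A| = rω = 14.365 m/s, perpendicular to OA.
Rod angle: sinφ = −(r/L) sinθ ⇒ φ = -7.510°; ω_rod = −rω cosθ/√(L²−r²sin²θ) = +94.575 rad/s.
V_P = V_A + ω_rod × AP, with AP = 0.0833 m along the rod.
Components: V_Px = −rω sinθ − a·ω_rod·sinφ = -6.8364 m/s;  V_Py = rω cosθ + a·ω_rod·cosφ = -4.21 m/s.
|V_P| = √(V_Px² + V_Py²) = 8.0287 m/s.

8.03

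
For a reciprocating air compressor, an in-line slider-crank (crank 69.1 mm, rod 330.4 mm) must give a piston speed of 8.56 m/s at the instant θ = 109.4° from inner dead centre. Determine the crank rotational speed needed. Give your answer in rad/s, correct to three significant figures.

For an in-line slider-crank, |v_piston| = rω|sinθ|·[1 + r cosθ/√(L² − r² sin²θ)].
With r = 0.0691 m, L = 0.3304 m, θ = 109.4°: the bracketed kinematic factor |dx/dθ| = 0.060558 m.
ω = v/|dx/dθ| = 8.56/0.060558 = 141.35 rad/s.

141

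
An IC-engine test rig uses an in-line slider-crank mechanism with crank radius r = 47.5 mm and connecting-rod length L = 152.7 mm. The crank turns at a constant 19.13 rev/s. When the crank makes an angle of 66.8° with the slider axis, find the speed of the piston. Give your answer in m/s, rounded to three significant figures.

5.92

ω = 2π·19.1 = 120.2 rad/s
For an in-line slider-crank, x = r cosθ + √(L² − r² sin²θ), so v = −rω sinθ·[1 + r cosθ/√(L² − r² sin²θ)].
With r = 0.0475 m, L = 0.1527 m, θ = 66.8°: √(L² − r² sin²θ) = 0.14633 m.
v = −0.0475·120.2·0.91914·[1 + 0.0475·0.39394/0.14633] = -5.9188 m/s.
|v| = 5.9188 m/s.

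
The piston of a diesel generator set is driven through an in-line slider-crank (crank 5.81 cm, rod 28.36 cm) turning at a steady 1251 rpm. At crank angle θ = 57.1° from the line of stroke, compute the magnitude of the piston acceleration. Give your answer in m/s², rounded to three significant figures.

458

ω = 2π·1251/60 = 131 rad/s
x(θ) = r cosθ + √(L² − r² sin²θ); with ω constant, a = ω²·d²x/dθ².
d²x/dθ² = −r cosθ − r²(cos2θ)/√u − r⁴ sin²2θ/(4u^{3/2}),  u = L² − r² sin²θ = 0.0780493 m².
Substituting r = 0.0581 m, L = 0.2836 m, θ = 57.1°: d²x/dθ² = -0.026714 m.
a = ω²·d²x/dθ² = (131)²·(-0.026714) = -458.47 m/s²;  |a| = 458.47 m/s².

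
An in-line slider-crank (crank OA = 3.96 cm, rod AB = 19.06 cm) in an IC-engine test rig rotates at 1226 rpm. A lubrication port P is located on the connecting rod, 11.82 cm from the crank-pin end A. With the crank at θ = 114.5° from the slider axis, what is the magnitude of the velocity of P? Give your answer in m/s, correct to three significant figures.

ω = 128.4 rad/s.  Crank-pin speed |V_A| = rω = 5.0841 m/s, perpendicular to OA.
Rod angle: sinφ = −(r/L) sinθ ⇒ φ = -10.898°; ω_rod = −rω cosθ/√(L²−r²sin²θ) = +11.265 rad/s.
V_P = V_A + ω_rod × AP, with AP = 0.1182 m along the rod.
Components: V_Px = −rω sinθ − a·ω_rod·sinφ = -4.3746 m/s;  V_Py = rω cosθ + a·ω_rod·cosφ = -0.80086 m/s.
|V_P| = √(V_Px² + V_Py²) = 4.4473 m/s.

4.45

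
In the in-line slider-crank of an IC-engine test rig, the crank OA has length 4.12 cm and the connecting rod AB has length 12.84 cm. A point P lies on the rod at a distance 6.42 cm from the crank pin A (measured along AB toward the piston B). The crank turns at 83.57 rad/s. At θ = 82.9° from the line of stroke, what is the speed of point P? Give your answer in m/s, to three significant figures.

3.49

ω = 83.57 rad/s.  Crank-pin speed |V_A| = rω = 3.4431 m/s, perpendicular to OA.
Rod angle: sinφ = −(r/L) sinθ ⇒ φ = -18.567°; ω_rod = −rω cosθ/√(L²−r²sin²θ) = -3.4964 rad/s.
V_P = V_A + ω_rod × AP, with AP = 0.0642 m along the rod.
Components: V_Px = −rω sinθ − a·ω_rod·sinφ = -3.4882 m/s;  V_Py = rω cosθ + a·ω_rod·cosφ = +0.21279 m/s.
|V_P| = √(V_Px² + V_Py²) = 3.4946 m/s.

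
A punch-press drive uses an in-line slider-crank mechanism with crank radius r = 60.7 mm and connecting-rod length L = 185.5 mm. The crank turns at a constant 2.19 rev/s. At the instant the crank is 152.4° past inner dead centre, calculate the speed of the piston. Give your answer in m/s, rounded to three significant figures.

ω = 2π·2.19 = 13.76 rad/s
For an in-line slider-crank, x = r cosθ + √(L² − r² sin²θ), so v = −rω sinθ·[1 + r cosθ/√(L² − r² sin²θ)].
With r = 0.0607 m, L = 0.1855 m, θ = 152.4°: √(L² − r² sin²θ) = 0.18336 m.
v = −0.0607·13.76·0.46330·[1 + 0.0607·-0.88620/0.18336] = -0.27344 m/s.
|v| = 0.27344 m/s.

0.273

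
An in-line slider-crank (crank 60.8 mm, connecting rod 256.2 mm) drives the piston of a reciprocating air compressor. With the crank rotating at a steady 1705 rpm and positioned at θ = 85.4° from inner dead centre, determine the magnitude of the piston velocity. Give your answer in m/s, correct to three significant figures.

ω = 2π·1705/60 = 178.5 rad/s
For an in-line slider-crank, x = r cosθ + √(L² − r² sin²θ), so v = −rω sinθ·[1 + r cosθ/√(L² − r² sin²θ)].
With r = 0.0608 m, L = 0.2562 m, θ = 85.4°: √(L² − r² sin²θ) = 0.24893 m.
v = −0.0608·178.5·0.99678·[1 + 0.0608·0.08020/0.24893] = -11.033 m/s.
|v| = 11.033 m/s.

11.0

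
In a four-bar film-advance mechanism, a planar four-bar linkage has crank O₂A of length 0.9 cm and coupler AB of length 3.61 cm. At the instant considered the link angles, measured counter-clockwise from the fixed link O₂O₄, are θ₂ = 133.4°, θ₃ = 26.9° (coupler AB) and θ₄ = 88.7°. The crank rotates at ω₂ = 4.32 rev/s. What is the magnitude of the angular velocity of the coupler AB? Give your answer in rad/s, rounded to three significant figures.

ω₂ = 27.14 rad/s (from 4.32 rev/s).
Differentiating the loop-closure r₂e^{iθ₂}+r₃e^{iθ₃}=r₁+r₄e^{iθ₄} gives r₂ω₂e^{iθ₂}+r₃ω₃e^{iθ₃}=r₄ω₄e^{iθ₄}.
Eliminating the other unknown: ω₃ = r₂ω₂ sin(θ₄−θ₂) / [r₃ sin(θ₃−θ₄)].
Numerator sine = -0.70339; denominator sine = -0.88130.
Result = 0.009·27.14·(-0.70339) / (0.0361·(-0.88130)) = +5.401 rad/s; magnitude 5.401 rad/s.

5.40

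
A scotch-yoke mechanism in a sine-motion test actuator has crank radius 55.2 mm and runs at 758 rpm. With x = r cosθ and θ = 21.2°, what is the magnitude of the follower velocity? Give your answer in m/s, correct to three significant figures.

ω = 79.38 rad/s (from 758 rpm).
x = r cosθ ⇒ ẋ = −rω sinθ.
|v| = rω|sinθ| = 0.0552·79.38·|sin 21.2°| = 1.5845 m/s.

1.58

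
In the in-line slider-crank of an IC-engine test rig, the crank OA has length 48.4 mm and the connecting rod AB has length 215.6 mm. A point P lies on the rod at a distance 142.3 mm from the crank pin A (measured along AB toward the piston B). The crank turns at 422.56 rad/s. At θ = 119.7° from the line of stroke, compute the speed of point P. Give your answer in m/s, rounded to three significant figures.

16.8

ω = 422.6 rad/s.  Crank-pin speed |V_A| = rω = 20.452 m/s, perpendicular to OA.
Rod angle: sinφ = −(r/L) sinθ ⇒ φ = -11.245°; ω_rod = −rω cosθ/√(L²−r²sin²θ) = +47.919 rad/s.
V_P = V_A + ω_rod × AP, with AP = 0.1423 m along the rod.
Components: V_Px = −rω sinθ − a·ω_rod·sinφ = -16.435 m/s;  V_Py = rω cosθ + a·ω_rod·cosφ = -3.4451 m/s.
|V_P| = √(V_Px² + V_Py²) = 16.793 m/s.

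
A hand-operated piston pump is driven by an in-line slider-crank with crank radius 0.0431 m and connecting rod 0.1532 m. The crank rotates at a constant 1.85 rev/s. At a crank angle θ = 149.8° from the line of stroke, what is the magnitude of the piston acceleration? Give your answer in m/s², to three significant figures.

ω = 2π·1.85 = 11.62 rad/s
x(θ) = r cosθ + √(L² − r² sin²θ); with ω constant, a = ω²·d²x/dθ².
d²x/dθ² = −r cosθ − r²(cos2θ)/√u − r⁴ sin²2θ/(4u^{3/2}),  u = L² − r² sin²θ = 0.0230002 m².
Substituting r = 0.0431 m, L = 0.1532 m, θ = 149.8°: d²x/dθ² = +0.031013 m.
a = ω²·d²x/dθ² = (11.62)²·(+0.031013) = +4.1903 m/s²;  |a| = 4.1903 m/s².

4.19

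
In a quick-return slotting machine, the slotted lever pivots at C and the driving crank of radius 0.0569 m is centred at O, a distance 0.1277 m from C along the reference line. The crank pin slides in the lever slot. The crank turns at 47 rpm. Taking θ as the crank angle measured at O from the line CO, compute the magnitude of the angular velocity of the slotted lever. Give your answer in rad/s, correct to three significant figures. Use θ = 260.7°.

0.591

ω = 4.922 rad/s (from 47 rpm).
Crank pin A relative to C: A = (d + r cosθ, r sinθ); lever angle φ = atan2(r sinθ, d + r cosθ).
Differentiating tanφ: φ̇ = rω(d cosθ + r)/(d² + r² + 2dr cosθ).
d² + r² + 2dr cosθ = |CA|² = 0.0171964 m²;  d cosθ + r = +0.036263 m.
|ω_lever| = |0.0569·4.922·+0.036263| / 0.0171964 = 0.59056 rad/s.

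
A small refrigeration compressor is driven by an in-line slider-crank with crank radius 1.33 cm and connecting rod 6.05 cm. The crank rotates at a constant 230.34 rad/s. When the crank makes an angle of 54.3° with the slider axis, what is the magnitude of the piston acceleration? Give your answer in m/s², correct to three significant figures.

363

ω = 230.3 rad/s
x(θ) = r cosθ + √(L² − r² sin²θ); with ω constant, a = ω²·d²x/dθ².
d²x/dθ² = −r cosθ − r²(cos2θ)/√u − r⁴ sin²2θ/(4u^{3/2}),  u = L² − r² sin²θ = 0.00354359 m².
Substituting r = 0.0133 m, L = 0.0605 m, θ = 54.3°: d²x/dθ² = -0.0068466 m.
a = ω²·d²x/dθ² = (230.3)²·(-0.0068466) = -363.26 m/s²;  |a| = 363.26 m/s².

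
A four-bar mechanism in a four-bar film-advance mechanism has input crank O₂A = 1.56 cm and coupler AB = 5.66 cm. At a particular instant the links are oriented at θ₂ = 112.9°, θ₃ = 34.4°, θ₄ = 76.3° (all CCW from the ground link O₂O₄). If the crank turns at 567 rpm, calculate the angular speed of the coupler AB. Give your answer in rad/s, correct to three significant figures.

ω₂ = 59.38 rad/s (from 567 rpm).
Differentiating the loop-closure r₂e^{iθ₂}+r₃e^{iθ₃}=r₁+r₄e^{iθ₄} gives r₂ω₂e^{iθ₂}+r₃ω₃e^{iθ₃}=r₄ω₄e^{iθ₄}.
Eliminating the other unknown: ω₃ = r₂ω₂ sin(θ₄−θ₂) / [r₃ sin(θ₃−θ₄)].
Numerator sine = -0.59622; denominator sine = -0.66783.
Result = 0.0156·59.38·(-0.59622) / (0.0566·(-0.66783)) = +14.61 rad/s; magnitude 14.61 rad/s.

14.6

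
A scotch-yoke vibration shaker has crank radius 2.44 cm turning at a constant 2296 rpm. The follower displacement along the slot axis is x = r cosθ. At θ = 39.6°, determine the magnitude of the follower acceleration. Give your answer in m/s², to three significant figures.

1090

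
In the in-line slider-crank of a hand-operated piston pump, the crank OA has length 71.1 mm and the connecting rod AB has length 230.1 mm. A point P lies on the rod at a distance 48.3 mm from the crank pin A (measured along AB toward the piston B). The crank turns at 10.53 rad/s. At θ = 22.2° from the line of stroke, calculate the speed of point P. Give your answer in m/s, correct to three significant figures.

0.624

ω = 10.53 rad/s.  Crank-pin speed |V_A| = rω = 0.74868 m/s, perpendicular to OA.
Rod angle: sinφ = −(r/L) sinθ ⇒ φ = -6.705°; ω_rod = −rω cosθ/√(L²−r²sin²θ) = -3.0333 rad/s.
V_P = V_A + ω_rod × AP, with AP = 0.0483 m along the rod.
Components: V_Px = −rω sinθ − a·ω_rod·sinφ = -0.29999 m/s;  V_Py = rω cosθ + a·ω_rod·cosφ = +0.54768 m/s.
|V_P| = √(V_Px² + V_Py²) = 0.62446 m/s.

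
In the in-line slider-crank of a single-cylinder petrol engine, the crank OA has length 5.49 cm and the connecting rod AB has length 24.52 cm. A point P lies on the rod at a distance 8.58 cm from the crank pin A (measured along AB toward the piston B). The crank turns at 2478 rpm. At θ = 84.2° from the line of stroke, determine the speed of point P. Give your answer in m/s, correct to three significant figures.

ω = 259.5 rad/s.  Crank-pin speed |V_A| = rω = 14.246 m/s, perpendicular to OA.
Rod angle: sinφ = −(r/L) sinθ ⇒ φ = -12.871°; ω_rod = −rω cosθ/√(L²−r²sin²θ) = -6.0228 rad/s.
V_P = V_A + ω_rod × AP, with AP = 0.0858 m along the rod.
Components: V_Px = −rω sinθ − a·ω_rod·sinφ = -14.288 m/s;  V_Py = rω cosθ + a·ω_rod·cosφ = +0.93591 m/s.
|V_P| = √(V_Px² + V_Py²) = 14.319 m/s.

14.3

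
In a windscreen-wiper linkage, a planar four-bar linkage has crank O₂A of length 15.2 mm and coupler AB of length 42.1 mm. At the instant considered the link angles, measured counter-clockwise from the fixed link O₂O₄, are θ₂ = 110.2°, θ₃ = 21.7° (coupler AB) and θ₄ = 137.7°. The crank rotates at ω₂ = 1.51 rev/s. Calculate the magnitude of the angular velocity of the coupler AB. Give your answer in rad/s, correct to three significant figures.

ω₂ = 9.488 rad/s (from 1.51 rev/s).
Differentiating the loop-closure r₂e^{iθ₂}+r₃e^{iθ₃}=r₁+r₄e^{iθ₄} gives r₂ω₂e^{iθ₂}+r₃ω₃e^{iθ₃}=r₄ω₄e^{iθ₄}.
Eliminating the other unknown: ω₃ = r₂ω₂ sin(θ₄−θ₂) / [r₃ sin(θ₃−θ₄)].
Numerator sine = +0.46175; denominator sine = -0.89879.
Result = 0.0152·9.488·(+0.46175) / (0.0421·(-0.89879)) = -1.7598 rad/s; magnitude 1.7598 rad/s.

1.76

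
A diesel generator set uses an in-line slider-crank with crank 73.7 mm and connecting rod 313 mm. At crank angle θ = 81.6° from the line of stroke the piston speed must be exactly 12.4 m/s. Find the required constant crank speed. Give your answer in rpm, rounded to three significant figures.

For an in-line slider-crank, |v_piston| = rω|sinθ|·[1 + r cosθ/√(L² − r² sin²θ)].
With r = 0.0737 m, L = 0.313 m, θ = 81.6°: the bracketed kinematic factor |dx/dθ| = 0.075488 m.
ω = v/|dx/dθ| = 12.4/0.075488 = 164.26 rad/s.
N = 60ω/(2π) = 1568.6 rpm.

1570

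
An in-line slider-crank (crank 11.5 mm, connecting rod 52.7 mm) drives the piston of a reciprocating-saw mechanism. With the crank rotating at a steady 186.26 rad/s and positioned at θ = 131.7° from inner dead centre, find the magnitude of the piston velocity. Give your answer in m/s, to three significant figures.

1.36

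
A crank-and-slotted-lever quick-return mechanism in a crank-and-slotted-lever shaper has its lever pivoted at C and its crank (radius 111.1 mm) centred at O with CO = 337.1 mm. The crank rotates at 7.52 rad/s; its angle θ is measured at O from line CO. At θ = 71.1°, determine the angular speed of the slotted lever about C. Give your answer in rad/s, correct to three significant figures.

1.23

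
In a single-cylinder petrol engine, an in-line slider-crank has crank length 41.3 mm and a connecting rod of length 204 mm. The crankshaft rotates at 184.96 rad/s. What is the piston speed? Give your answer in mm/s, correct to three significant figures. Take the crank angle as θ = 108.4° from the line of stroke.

6780

ω = 185 rad/s
For an in-line slider-crank, x = r cosθ + √(L² − r² sin²θ), so v = −rω sinθ·[1 + r cosθ/√(L² − r² sin²θ)].
With r = 0.0413 m, L = 0.204 m, θ = 108.4°: √(L² − r² sin²θ) = 0.2002 m.
v = −0.0413·185·0.94888·[1 + 0.0413·-0.31565/0.2002] = -6.7763 m/s.
|v| = 6.7763 m/s = 6776.3 mm/s.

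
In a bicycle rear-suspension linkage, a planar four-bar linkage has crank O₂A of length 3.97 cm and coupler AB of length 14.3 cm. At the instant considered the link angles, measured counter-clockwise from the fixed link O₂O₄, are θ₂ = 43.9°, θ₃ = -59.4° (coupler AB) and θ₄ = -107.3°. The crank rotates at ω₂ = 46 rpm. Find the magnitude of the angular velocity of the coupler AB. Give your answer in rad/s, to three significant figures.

0.868

ω₂ = 4.817 rad/s (from 46 rpm).
Differentiating the loop-closure r₂e^{iθ₂}+r₃e^{iθ₃}=r₁+r₄e^{iθ₄} gives r₂ω₂e^{iθ₂}+r₃ω₃e^{iθ₃}=r₄ω₄e^{iθ₄}.
Eliminating the other unknown: ω₃ = r₂ω₂ sin(θ₄−θ₂) / [r₃ sin(θ₃−θ₄)].
Numerator sine = -0.48175; denominator sine = +0.74198.
Result = 0.0397·4.817·(-0.48175) / (0.143·(+0.74198)) = -0.86831 rad/s; magnitude 0.86831 rad/s.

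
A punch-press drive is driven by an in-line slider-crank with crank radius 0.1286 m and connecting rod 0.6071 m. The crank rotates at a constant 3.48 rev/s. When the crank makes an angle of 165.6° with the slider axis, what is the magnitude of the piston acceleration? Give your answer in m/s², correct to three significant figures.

48.1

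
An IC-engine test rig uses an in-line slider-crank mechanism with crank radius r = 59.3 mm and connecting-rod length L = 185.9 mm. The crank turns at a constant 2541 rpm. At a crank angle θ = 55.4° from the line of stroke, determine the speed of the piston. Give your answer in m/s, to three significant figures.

ω = 2π·2541/60 = 266.1 rad/s
For an in-line slider-crank, x = r cosθ + √(L² − r² sin²θ), so v = −rω sinθ·[1 + r cosθ/√(L² − r² sin²θ)].
With r = 0.0593 m, L = 0.1859 m, θ = 55.4°: √(L² − r² sin²θ) = 0.17938 m.
v = −0.0593·266.1·0.82314·[1 + 0.0593·0.56784/0.17938] = -15.427 m/s.
|v| = 15.427 m/s.

15.4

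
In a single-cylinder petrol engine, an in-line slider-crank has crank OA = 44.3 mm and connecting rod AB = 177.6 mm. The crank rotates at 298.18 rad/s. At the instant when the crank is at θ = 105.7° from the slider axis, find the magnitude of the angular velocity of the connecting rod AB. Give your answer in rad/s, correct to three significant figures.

20.7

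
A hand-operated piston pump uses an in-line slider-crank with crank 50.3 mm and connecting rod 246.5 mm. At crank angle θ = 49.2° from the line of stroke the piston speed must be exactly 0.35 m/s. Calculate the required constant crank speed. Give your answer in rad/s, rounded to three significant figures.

8.10

For an in-line slider-crank, |v_piston| = rω|sinθ|·[1 + r cosθ/√(L² − r² sin²θ)].
With r = 0.0503 m, L = 0.2465 m, θ = 49.2°: the bracketed kinematic factor |dx/dθ| = 0.043216 m.
ω = v/|dx/dθ| = 0.35/0.043216 = 8.0989 rad/s.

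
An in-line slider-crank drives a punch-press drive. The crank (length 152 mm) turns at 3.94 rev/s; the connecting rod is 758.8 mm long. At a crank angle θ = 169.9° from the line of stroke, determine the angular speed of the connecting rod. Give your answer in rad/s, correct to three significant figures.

ω = 24.76 rad/s (converted from 3.94 rev/s).
The rod makes angle φ with the slider axis where L sinφ = r sinθ; differentiating, L cosφ·φ̇ = r ω cosθ.
L cosφ = √(L² − r² sin²θ) = 0.75833 m.
|ω_rod| = r ω |cosθ| / √(L² − r² sin²θ) = 0.152·24.76·0.98450/0.75833 = 4.8851 rad/s.

4.89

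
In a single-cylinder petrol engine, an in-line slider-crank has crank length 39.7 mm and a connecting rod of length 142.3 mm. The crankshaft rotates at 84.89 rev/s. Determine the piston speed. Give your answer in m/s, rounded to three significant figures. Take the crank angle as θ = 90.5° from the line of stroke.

ω = 2π·84.9 = 533.4 rad/s
For an in-line slider-crank, x = r cosθ + √(L² − r² sin²θ), so v = −rω sinθ·[1 + r cosθ/√(L² − r² sin²θ)].
With r = 0.0397 m, L = 0.1423 m, θ = 90.5°: √(L² − r² sin²θ) = 0.13665 m.
v = −0.0397·533.4·0.99996·[1 + 0.0397·-0.00873/0.13665] = -21.121 m/s.
|v| = 21.121 m/s.

21.1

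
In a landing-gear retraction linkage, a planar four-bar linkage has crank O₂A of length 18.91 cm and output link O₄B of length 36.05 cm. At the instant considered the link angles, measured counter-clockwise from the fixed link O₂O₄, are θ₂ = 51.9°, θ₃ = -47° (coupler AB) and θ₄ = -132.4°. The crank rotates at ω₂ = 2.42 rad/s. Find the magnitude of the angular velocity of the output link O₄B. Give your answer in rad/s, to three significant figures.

1.26

ω₂ = 2.42 rad/s
Differentiating the loop-closure r₂e^{iθ₂}+r₃e^{iθ₃}=r₁+r₄e^{iθ₄} gives r₂ω₂e^{iθ₂}+r₃ω₃e^{iθ₃}=r₄ω₄e^{iθ₄}.
Eliminating the other unknown: ω₄ = r₂ω₂ sin(θ₂−θ₃) / [r₄ sin(θ₄−θ₃)].
Numerator sine = +0.98796; denominator sine = -0.99678.
Result = 0.1891·2.42·(+0.98796) / (0.3605·(-0.99678)) = -1.2582 rad/s; magnitude 1.2582 rad/s.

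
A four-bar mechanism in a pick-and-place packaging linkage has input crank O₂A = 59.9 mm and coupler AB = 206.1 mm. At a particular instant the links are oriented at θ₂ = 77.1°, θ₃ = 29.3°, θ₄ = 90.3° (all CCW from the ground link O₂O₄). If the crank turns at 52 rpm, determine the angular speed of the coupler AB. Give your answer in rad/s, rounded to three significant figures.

0.413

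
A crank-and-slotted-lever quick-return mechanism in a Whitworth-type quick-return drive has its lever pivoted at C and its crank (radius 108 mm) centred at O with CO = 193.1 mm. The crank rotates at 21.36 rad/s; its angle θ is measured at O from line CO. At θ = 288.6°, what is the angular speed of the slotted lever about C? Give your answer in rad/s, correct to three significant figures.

ω = 21.36 rad/s
Crank pin A relative to C: A = (d + r cosθ, r sinθ); lever angle φ = atan2(r sinθ, d + r cosθ).
Differentiating tanφ: φ̇ = rω(d cosθ + r)/(d² + r² + 2dr cosθ).
d² + r² + 2dr cosθ = |CA|² = 0.0622553 m²;  d cosθ + r = +0.16959 m.
|ω_lever| = |0.108·21.36·+0.16959| / 0.0622553 = 6.2842 rad/s.

6.28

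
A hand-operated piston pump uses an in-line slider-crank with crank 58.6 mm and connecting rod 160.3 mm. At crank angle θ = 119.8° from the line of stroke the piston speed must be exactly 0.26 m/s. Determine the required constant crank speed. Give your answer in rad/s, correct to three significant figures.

6.32

For an in-line slider-crank, |v_piston| = rω|sinθ|·[1 + r cosθ/√(L² − r² sin²θ)].
With r = 0.0586 m, L = 0.1603 m, θ = 119.8°: the bracketed kinematic factor |dx/dθ| = 0.041109 m.
ω = v/|dx/dθ| = 0.26/0.041109 = 6.3246 rad/s.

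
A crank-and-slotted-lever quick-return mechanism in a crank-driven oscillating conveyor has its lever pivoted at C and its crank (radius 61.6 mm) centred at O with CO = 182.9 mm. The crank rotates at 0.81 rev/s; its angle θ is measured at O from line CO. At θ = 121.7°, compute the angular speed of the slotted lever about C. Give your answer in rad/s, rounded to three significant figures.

0.426

ω = 5.089 rad/s (from 0.81 rev/s).
Crank pin A relative to C: A = (d + r cosθ, r sinθ); lever angle φ = atan2(r sinθ, d + r cosθ).
Differentiating tanφ: φ̇ = rω(d cosθ + r)/(d² + r² + 2dr cosθ).
d² + r² + 2dr cosθ = |CA|² = 0.0254064 m²;  d cosθ + r = -0.034509 m.
|ω_lever| = |0.0616·5.089·-0.034509| / 0.0254064 = 0.42583 rad/s.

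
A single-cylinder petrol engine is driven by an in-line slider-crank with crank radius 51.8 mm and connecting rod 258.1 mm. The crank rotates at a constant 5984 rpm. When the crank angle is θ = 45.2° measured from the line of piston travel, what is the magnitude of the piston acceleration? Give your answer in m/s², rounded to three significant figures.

ω = 2π·5984/60 = 626.6 rad/s
x(θ) = r cosθ + √(L² − r² sin²θ); with ω constant, a = ω²·d²x/dθ².
d²x/dθ² = −r cosθ − r²(cos2θ)/√u − r⁴ sin²2θ/(4u^{3/2}),  u = L² − r² sin²θ = 0.0652646 m².
Substituting r = 0.0518 m, L = 0.2581 m, θ = 45.2°: d²x/dθ² = -0.036535 m.
a = ω²·d²x/dθ² = (626.6)²·(-0.036535) = -14346 m/s²;  |a| = 14346 m/s².

14300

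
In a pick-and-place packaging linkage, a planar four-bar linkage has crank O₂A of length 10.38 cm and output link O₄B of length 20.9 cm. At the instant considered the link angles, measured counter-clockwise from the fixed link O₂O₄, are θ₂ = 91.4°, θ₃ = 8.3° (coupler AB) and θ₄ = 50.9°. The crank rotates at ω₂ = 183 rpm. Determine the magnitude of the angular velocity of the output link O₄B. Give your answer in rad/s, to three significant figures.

14.0

ω₂ = 19.16 rad/s (from 183 rpm).
Differentiating the loop-closure r₂e^{iθ₂}+r₃e^{iθ₃}=r₁+r₄e^{iθ₄} gives r₂ω₂e^{iθ₂}+r₃ω₃e^{iθ₃}=r₄ω₄e^{iθ₄}.
Eliminating the other unknown: ω₄ = r₂ω₂ sin(θ₂−θ₃) / [r₄ sin(θ₄−θ₃)].
Numerator sine = +0.99276; denominator sine = +0.67688.
Result = 0.1038·19.16·(+0.99276) / (0.209·(+0.67688)) = +13.959 rad/s; magnitude 13.959 rad/s.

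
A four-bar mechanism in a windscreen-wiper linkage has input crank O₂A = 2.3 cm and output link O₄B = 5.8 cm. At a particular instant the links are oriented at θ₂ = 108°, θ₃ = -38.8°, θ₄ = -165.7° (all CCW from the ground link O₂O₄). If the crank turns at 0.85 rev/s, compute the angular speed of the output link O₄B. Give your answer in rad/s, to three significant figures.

ω₂ = 5.341 rad/s (from 0.85 rev/s).
Differentiating the loop-closure r₂e^{iθ₂}+r₃e^{iθ₃}=r₁+r₄e^{iθ₄} gives r₂ω₂e^{iθ₂}+r₃ω₃e^{iθ₃}=r₄ω₄e^{iθ₄}.
Eliminating the other unknown: ω₄ = r₂ω₂ sin(θ₂−θ₃) / [r₄ sin(θ₄−θ₃)].
Numerator sine = +0.54756; denominator sine = -0.79968.
Result = 0.023·5.341·(+0.54756) / (0.058·(-0.79968)) = -1.4502 rad/s; magnitude 1.4502 rad/s.

1.45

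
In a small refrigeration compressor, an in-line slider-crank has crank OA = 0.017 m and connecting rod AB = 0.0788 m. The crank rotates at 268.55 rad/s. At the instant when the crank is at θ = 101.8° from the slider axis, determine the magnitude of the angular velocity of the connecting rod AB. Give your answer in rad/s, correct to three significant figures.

ω = 268.6 rad/s
The rod makes angle φ with the slider axis where L sinφ = r sinθ; differentiating, L cosφ·φ̇ = r ω cosθ.
L cosφ = √(L² − r² sin²θ) = 0.077023 m.
|ω_rod| = r ω |cosθ| / √(L² − r² sin²θ) = 0.017·268.6·0.20450/0.077023 = 12.121 rad/s.

12.1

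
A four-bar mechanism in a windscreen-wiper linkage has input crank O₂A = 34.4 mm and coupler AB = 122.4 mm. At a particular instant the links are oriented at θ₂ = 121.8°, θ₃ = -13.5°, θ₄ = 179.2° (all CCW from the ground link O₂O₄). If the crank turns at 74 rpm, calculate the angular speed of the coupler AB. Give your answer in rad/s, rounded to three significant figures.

8.35

ω₂ = 7.749 rad/s (from 74 rpm).
Differentiating the loop-closure r₂e^{iθ₂}+r₃e^{iθ₃}=r₁+r₄e^{iθ₄} gives r₂ω₂e^{iθ₂}+r₃ω₃e^{iθ₃}=r₄ω₄e^{iθ₄}.
Eliminating the other unknown: ω₃ = r₂ω₂ sin(θ₄−θ₂) / [r₃ sin(θ₃−θ₄)].
Numerator sine = +0.84245; denominator sine = +0.21985.
Result = 0.0344·7.749·(+0.84245) / (0.1224·(+0.21985)) = +8.3457 rad/s; magnitude 8.3457 rad/s.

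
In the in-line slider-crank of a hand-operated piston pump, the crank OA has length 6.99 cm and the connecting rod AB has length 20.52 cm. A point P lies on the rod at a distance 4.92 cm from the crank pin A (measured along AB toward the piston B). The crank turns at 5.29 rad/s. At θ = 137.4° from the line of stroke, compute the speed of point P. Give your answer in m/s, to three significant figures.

0.313

ω = 5.29 rad/s.  Crank-pin speed |V_A| = rω = 0.36977 m/s, perpendicular to OA.
Rod angle: sinφ = −(r/L) sinθ ⇒ φ = -13.331°; ω_rod = −rω cosθ/√(L²−r²sin²θ) = +1.3632 rad/s.
V_P = V_A + ω_rod × AP, with AP = 0.0492 m along the rod.
Components: V_Px = −rω sinθ − a·ω_rod·sinφ = -0.23482 m/s;  V_Py = rω cosθ + a·ω_rod·cosφ = -0.20693 m/s.
|V_P| = √(V_Px² + V_Py²) = 0.31299 m/s.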